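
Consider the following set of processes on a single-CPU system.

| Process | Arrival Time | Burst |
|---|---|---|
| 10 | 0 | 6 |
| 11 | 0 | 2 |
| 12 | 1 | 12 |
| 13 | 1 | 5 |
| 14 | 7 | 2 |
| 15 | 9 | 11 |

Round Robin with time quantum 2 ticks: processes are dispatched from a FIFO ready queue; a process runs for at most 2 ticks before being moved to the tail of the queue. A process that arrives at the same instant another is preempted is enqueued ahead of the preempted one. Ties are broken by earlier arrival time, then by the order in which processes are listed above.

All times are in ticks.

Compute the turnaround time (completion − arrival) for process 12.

Timeline: | 10 0-2 | 11 2-4 | 12 4-6 | 13 6-8 | 10 8-10 | 12 10-12 | 14 12-14 | 13 14-16 | 15 16-18 | 10 18-20 | 12 20-22 | 13 22-23 | 15 23-25 | 12 25-27 | 15 27-29 | 12 29-31 | 15 31-33 | 12 33-35 | 15 35-38 |
Completion: 10=20  11=4  12=35  13=23  14=14  15=38
Turnaround (C−A): 10=20  11=4  12=34  13=22  14=7  15=29
Turnaround(12) = completion − arrival = 35 − 1 = 34

34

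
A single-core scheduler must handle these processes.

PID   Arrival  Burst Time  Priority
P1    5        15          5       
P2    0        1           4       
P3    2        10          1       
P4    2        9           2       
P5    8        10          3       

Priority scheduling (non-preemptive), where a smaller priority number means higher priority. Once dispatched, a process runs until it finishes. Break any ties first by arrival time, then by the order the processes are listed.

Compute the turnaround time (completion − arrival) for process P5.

Timeline: | P2 0-1 | idle 1-2 | P3 2-12 | P4 12-21 | P5 21-31 | P1 31-46 |
Completion: P1=46  P2=1  P3=12  P4=21  P5=31
Turnaround (C−A): P1=41  P2=1  P3=10  P4=19  P5=23
Turnaround(P5) = completion − arrival = 31 − 8 = 23

23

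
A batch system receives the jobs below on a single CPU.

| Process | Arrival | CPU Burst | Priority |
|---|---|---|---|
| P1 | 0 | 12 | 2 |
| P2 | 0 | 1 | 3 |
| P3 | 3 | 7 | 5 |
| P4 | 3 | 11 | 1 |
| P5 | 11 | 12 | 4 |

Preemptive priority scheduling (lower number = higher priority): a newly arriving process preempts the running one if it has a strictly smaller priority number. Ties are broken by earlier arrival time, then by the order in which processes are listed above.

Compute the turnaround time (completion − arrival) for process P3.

40

Gantt: | P1 0-3 | P4 3-14 | P1 14-23 | P2 23-24 | P5 24-36 | P3 36-43 |
Completion: P1=23  P2=24  P3=43  P4=14  P5=36
Turnaround(P3) = completion − arrival = 43 − 3 = 40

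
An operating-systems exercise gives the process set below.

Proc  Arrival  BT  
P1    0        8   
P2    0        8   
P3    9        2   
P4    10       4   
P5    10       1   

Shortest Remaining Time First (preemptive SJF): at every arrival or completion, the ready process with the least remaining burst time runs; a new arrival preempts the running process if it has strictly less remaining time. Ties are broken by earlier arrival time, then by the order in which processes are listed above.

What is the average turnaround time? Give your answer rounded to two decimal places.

Timeline: | P1 0-8 | P2 8-9 | P3 9-11 | P5 11-12 | P4 12-16 | P2 16-23 |
Completion: P1=8  P2=23  P3=11  P4=16  P5=12
Turnaround (C−A): P1=8  P2=23  P3=2  P4=6  P5=2
Turnaround times: P1=8, P2=23, P3=2, P4=6, P5=2
Average turnaround = (8+23+2+6+2) / 5 = 41/5 = 8.20

8.20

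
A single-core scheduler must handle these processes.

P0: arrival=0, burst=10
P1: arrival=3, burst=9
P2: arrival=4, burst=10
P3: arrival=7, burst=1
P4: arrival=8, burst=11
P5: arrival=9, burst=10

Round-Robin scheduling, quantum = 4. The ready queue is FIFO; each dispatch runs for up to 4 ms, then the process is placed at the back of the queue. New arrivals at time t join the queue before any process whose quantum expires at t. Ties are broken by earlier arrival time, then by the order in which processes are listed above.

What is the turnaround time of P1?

37

Gantt: | P0 0-4 | P1 4-8 | P2 8-12 | P0 12-16 | P3 16-17 | P4 17-21 | P1 21-25 | P5 25-29 | P2 29-33 | P0 33-35 | P4 35-39 | P1 39-40 | P5 40-44 | P2 44-46 | P4 46-49 | P5 49-51 |
Completion: P0=35  P1=40  P2=46  P3=17  P4=49  P5=51
Turnaround (C−A): P0=35  P1=37  P2=42  P3=10  P4=41  P5=42
Turnaround(P1) = completion − arrival = 40 − 3 = 37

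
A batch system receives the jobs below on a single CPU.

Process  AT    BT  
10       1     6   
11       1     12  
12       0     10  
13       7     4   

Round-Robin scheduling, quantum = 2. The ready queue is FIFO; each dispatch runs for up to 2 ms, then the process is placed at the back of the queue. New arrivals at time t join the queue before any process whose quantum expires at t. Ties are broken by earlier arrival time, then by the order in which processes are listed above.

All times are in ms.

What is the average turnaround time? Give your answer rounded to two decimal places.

Gantt: | 12 0-2 | 10 2-4 | 11 4-6 | 12 6-8 | 10 8-10 | 11 10-12 | 13 12-14 | 12 14-16 | 10 16-18 | 11 18-20 | 13 20-22 | 12 22-24 | 11 24-26 | 12 26-28 | 11 28-32 |
Completion: 10=18  11=32  12=28  13=22
Turnaround times: 10=17, 11=31, 12=28, 13=15
Average turnaround = (17+31+28+15) / 4 = 91/4 = 22.75

22.75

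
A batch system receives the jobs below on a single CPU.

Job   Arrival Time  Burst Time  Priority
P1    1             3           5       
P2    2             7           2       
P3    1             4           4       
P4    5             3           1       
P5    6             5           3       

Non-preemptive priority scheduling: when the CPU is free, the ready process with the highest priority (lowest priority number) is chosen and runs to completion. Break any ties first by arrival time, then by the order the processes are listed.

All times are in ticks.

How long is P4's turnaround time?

Gantt: | idle 0-1 | P3 1-5 | P4 5-8 | P2 8-15 | P5 15-20 | P1 20-23 |
Completion: P1=23  P2=15  P3=5  P4=8  P5=20
Turnaround (C−A): P1=22  P2=13  P3=4  P4=3  P5=14
Turnaround(P4) = completion − arrival = 8 − 5 = 3

3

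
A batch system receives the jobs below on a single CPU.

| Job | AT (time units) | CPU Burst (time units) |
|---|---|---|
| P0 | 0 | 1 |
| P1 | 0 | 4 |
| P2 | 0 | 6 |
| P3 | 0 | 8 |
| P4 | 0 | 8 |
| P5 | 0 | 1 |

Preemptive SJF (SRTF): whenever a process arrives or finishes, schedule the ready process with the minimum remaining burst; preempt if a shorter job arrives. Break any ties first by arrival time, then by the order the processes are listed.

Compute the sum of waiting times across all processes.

41

Schedule: | P0 0-1 | P5 1-2 | P1 2-6 | P2 6-12 | P3 12-20 | P4 20-28 |
Completion: P0=1  P1=6  P2=12  P3=20  P4=28  P5=2
Turnaround (C−A): P0=1  P1=6  P2=12  P3=20  P4=28  P5=2
Waiting = turnaround − burst: P0=0, P1=2, P2=6, P3=12, P4=20, P5=1
Total waiting = 0 + 2 + 6 + 12 + 20 + 1 = 41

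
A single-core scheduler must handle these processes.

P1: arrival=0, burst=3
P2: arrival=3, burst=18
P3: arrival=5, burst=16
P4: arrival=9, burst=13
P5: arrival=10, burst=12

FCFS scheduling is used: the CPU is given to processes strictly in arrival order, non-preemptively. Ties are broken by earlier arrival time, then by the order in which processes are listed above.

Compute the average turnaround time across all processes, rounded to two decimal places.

Timeline: | P1 0-3 | P2 3-21 | P3 21-37 | P4 37-50 | P5 50-62 |
Completion: P1=3  P2=21  P3=37  P4=50  P5=62
Turnaround (C−A): P1=3  P2=18  P3=32  P4=41  P5=52
Turnaround times: P1=3, P2=18, P3=32, P4=41, P5=52
Average turnaround = (3+18+32+41+52) / 5 = 146/5 = 29.20

29.20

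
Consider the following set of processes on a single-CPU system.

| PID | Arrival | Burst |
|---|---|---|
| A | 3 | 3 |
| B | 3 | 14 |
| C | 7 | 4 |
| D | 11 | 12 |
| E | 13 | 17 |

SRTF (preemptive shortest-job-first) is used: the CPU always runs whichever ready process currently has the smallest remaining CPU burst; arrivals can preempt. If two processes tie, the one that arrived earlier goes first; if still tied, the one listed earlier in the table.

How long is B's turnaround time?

Timeline: | idle 0-3 | A 3-6 | B 6-7 | C 7-11 | D 11-23 | B 23-36 | E 36-53 |
Completion: A=6  B=36  C=11  D=23  E=53
Turnaround (C−A): A=3  B=33  C=4  D=12  E=40
Turnaround(B) = completion − arrival = 36 − 3 = 33

33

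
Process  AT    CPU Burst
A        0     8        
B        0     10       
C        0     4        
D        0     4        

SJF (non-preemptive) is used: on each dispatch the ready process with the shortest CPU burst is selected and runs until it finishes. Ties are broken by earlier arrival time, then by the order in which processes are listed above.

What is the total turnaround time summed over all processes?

54

Gantt: | C 0-4 | D 4-8 | A 8-16 | B 16-26 |
Completion: A=16  B=26  C=4  D=8
Turnaround = completion − arrival: A=16, B=26, C=4, D=8
Total turnaround = 16 + 26 + 4 + 8 = 54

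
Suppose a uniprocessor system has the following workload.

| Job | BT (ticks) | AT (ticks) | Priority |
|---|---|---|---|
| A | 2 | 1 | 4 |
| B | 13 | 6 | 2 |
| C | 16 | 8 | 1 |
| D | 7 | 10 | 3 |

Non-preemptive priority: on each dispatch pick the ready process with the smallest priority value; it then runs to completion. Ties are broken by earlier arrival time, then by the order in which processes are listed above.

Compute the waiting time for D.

25

Schedule: | idle 0-1 | A 1-3 | idle 3-6 | B 6-19 | C 19-35 | D 35-42 |
Completion: A=3  B=19  C=35  D=42
Turnaround (C−A): A=2  B=13  C=27  D=32
Waiting(D) = turnaround − burst = 32 − 7 = 25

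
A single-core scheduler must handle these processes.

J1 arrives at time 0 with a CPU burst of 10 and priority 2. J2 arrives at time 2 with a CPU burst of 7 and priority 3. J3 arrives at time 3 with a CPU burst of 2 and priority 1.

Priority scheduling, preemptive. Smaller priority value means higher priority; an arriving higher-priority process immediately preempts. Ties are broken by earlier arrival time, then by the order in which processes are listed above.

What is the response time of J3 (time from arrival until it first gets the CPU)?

0

Timeline: | J1 0-3 | J3 3-5 | J1 5-12 | J2 12-19 |
Completion: J1=12  J2=19  J3=5
Response(J3) = first start − arrival = 3 − 3 = 0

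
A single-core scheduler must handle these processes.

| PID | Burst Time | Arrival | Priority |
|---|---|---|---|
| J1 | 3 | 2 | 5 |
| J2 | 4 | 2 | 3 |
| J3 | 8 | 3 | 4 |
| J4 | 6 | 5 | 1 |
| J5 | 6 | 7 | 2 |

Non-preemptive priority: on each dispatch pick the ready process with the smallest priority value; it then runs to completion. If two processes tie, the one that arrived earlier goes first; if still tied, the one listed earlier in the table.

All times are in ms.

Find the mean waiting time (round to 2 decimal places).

9.00

Timeline: | idle 0-2 | J2 2-6 | J4 6-12 | J5 12-18 | J3 18-26 | J1 26-29 |
Completion: J1=29  J2=6  J3=26  J4=12  J5=18
Turnaround (C−A): J1=27  J2=4  J3=23  J4=7  J5=11
Waiting times: J1=24, J2=0, J3=15, J4=1, J5=5
Average waiting = (24+0+15+1+5) / 5 = 45/5 = 9.00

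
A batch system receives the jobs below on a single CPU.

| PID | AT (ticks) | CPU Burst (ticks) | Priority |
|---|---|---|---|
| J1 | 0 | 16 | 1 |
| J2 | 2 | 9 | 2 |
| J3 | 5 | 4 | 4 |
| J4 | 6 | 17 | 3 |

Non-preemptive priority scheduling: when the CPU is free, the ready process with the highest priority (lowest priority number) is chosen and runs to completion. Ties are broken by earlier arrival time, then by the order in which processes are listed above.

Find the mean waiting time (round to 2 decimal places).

17.50

Timeline: | J1 0-16 | J2 16-25 | J4 25-42 | J3 42-46 |
Completion: J1=16  J2=25  J3=46  J4=42
Turnaround (C−A): J1=16  J2=23  J3=41  J4=36
Waiting times: J1=0, J2=14, J3=37, J4=19
Average waiting = (0+14+37+19) / 4 = 70/4 = 17.50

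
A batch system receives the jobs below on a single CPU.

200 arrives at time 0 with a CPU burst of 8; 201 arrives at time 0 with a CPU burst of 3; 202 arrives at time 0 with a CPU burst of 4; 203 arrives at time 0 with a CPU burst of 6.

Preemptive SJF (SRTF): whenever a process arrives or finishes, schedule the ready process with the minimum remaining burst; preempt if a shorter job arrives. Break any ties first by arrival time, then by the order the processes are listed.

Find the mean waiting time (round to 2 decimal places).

5.75

Timeline: | 201 0-3 | 202 3-7 | 203 7-13 | 200 13-21 |
Completion: 200=21  201=3  202=7  203=13
Turnaround (C−A): 200=21  201=3  202=7  203=13
Waiting times: 200=13, 201=0, 202=3, 203=7
Average waiting = (13+0+3+7) / 4 = 23/4 = 5.75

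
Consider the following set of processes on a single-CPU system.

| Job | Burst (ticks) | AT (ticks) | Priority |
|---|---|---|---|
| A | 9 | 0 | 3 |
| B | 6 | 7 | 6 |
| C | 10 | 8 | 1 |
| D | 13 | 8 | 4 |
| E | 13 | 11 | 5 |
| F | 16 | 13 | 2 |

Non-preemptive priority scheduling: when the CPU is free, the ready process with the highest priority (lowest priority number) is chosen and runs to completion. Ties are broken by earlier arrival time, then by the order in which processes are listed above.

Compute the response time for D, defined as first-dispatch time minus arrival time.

27

Timeline: | A 0-9 | C 9-19 | F 19-35 | D 35-48 | E 48-61 | B 61-67 |
Completion: A=9  B=67  C=19  D=48  E=61  F=35
Response(D) = first start − arrival = 35 − 8 = 27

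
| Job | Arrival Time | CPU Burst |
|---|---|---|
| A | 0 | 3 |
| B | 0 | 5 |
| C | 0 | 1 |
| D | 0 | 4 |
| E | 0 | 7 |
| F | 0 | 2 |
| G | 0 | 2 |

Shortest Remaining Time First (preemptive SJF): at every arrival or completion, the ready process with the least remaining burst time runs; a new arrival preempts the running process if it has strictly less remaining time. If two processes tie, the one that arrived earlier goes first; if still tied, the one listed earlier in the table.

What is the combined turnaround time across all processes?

70

Timeline: | C 0-1 | F 1-3 | G 3-5 | A 5-8 | D 8-12 | B 12-17 | E 17-24 |
Completion: A=8  B=17  C=1  D=12  E=24  F=3  G=5
Turnaround = completion − arrival: A=8, B=17, C=1, D=12, E=24, F=3, G=5
Total turnaround = 8 + 17 + 1 + 12 + 24 + 3 + 5 = 70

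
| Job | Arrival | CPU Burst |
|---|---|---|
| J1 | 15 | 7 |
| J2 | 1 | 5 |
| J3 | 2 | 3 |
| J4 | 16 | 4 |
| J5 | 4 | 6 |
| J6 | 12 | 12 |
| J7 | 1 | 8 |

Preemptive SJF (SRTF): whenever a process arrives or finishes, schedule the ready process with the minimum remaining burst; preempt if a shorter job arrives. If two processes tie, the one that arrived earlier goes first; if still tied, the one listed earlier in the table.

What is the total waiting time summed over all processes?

Timeline: | idle 0-1 | J2 1-2 | J3 2-5 | J2 5-9 | J5 9-15 | J1 15-16 | J4 16-20 | J1 20-26 | J7 26-34 | J6 34-46 |
Completion: J1=26  J2=9  J3=5  J4=20  J5=15  J6=46  J7=34
Turnaround (C−A): J1=11  J2=8  J3=3  J4=4  J5=11  J6=34  J7=33
Waiting = turnaround − burst: J1=4, J2=3, J3=0, J4=0, J5=5, J6=22, J7=25
Total waiting = 4 + 3 + 0 + 0 + 5 + 22 + 25 = 59

59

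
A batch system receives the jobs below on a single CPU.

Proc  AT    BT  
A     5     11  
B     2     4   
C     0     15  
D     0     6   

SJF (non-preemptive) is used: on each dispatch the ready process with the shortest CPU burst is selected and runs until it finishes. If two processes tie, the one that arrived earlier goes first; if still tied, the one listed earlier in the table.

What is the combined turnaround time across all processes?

66

Gantt: | D 0-6 | B 6-10 | A 10-21 | C 21-36 |
Completion: A=21  B=10  C=36  D=6
Turnaround (C−A): A=16  B=8  C=36  D=6
Turnaround = completion − arrival: A=16, B=8, C=36, D=6
Total turnaround = 16 + 8 + 36 + 6 = 66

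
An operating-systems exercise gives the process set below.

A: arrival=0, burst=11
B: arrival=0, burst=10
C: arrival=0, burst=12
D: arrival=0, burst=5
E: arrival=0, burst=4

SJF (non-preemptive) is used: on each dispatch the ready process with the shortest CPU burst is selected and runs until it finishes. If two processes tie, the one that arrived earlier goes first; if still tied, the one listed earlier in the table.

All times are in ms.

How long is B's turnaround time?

Gantt: | E 0-4 | D 4-9 | B 9-19 | A 19-30 | C 30-42 |
Completion: A=30  B=19  C=42  D=9  E=4
Turnaround (C−A): A=30  B=19  C=42  D=9  E=4
Turnaround(B) = completion − arrival = 19 − 0 = 19

19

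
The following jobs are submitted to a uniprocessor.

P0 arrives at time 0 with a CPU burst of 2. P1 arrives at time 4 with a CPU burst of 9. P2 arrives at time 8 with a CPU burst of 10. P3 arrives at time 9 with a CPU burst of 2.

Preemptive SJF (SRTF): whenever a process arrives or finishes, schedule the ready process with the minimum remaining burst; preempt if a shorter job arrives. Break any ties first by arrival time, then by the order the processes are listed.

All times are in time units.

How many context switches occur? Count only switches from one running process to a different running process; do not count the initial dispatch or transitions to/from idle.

3

Gantt: | P0 0-2 | idle 2-4 | P1 4-9 | P3 9-11 | P1 11-15 | P2 15-25 |
Completion: P0=2  P1=15  P2=25  P3=11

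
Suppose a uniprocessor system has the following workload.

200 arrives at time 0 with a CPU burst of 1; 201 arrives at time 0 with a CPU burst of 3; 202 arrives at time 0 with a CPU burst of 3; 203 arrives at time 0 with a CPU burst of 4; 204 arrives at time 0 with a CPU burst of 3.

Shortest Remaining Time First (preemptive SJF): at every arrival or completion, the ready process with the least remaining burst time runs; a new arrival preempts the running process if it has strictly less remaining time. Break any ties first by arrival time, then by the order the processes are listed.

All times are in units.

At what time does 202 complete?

7

Timeline: | 200 0-1 | 201 1-4 | 202 4-7 | 204 7-10 | 203 10-14 |
Completion: 200=1  201=4  202=7  203=14  204=10
Turnaround (C−A): 200=1  201=4  202=7  203=14  204=10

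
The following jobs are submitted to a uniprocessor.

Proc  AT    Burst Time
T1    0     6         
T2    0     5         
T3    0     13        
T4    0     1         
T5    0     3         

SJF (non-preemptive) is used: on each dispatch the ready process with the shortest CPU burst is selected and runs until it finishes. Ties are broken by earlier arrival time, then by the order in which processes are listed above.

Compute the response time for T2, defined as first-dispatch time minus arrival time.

Gantt: | T4 0-1 | T5 1-4 | T2 4-9 | T1 9-15 | T3 15-28 |
Completion: T1=15  T2=9  T3=28  T4=1  T5=4
Turnaround (C−A): T1=15  T2=9  T3=28  T4=1  T5=4
Response(T2) = first start − arrival = 4 − 0 = 4

4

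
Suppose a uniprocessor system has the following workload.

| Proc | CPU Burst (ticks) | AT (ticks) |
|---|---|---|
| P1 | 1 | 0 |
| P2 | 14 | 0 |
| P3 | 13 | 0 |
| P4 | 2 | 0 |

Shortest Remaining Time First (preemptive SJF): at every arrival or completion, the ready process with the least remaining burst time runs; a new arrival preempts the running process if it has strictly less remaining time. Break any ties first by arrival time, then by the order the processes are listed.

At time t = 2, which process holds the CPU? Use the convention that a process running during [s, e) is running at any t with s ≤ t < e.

Timeline: | P1 0-1 | P4 1-3 | P3 3-16 | P2 16-30 |
Completion: P1=1  P2=30  P3=16  P4=3
Turnaround (C−A): P1=1  P2=30  P3=16  P4=3

P4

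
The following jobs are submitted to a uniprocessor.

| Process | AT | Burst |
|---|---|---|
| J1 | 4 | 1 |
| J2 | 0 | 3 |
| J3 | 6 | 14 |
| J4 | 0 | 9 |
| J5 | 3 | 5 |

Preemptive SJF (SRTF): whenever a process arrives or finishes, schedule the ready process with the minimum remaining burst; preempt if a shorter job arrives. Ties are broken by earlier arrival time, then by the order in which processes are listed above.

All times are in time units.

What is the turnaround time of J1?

Gantt: | J2 0-3 | J5 3-4 | J1 4-5 | J5 5-9 | J4 9-18 | J3 18-32 |
Completion: J1=5  J2=3  J3=32  J4=18  J5=9
Turnaround (C−A): J1=1  J2=3  J3=26  J4=18  J5=6
Turnaround(J1) = completion − arrival = 5 − 4 = 1

1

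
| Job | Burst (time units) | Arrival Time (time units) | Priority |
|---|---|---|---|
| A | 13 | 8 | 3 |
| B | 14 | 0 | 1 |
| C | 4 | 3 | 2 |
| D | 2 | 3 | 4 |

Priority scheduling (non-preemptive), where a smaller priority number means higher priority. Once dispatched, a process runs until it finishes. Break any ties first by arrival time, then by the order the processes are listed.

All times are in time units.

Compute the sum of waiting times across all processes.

Gantt: | B 0-14 | C 14-18 | A 18-31 | D 31-33 |
Completion: A=31  B=14  C=18  D=33
Turnaround (C−A): A=23  B=14  C=15  D=30
Waiting = turnaround − burst: A=10, B=0, C=11, D=28
Total waiting = 10 + 0 + 11 + 28 = 49

49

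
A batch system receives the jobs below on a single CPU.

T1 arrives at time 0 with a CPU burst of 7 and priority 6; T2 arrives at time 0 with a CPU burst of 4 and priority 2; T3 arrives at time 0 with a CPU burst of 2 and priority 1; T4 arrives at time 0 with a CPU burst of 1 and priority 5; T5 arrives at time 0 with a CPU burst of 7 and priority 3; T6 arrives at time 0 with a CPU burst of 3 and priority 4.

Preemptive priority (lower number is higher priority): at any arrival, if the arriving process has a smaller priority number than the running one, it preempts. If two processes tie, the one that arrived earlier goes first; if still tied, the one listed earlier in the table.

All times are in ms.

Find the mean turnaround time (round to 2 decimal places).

13.00

Schedule: | T3 0-2 | T2 2-6 | T5 6-13 | T6 13-16 | T4 16-17 | T1 17-24 |
Completion: T1=24  T2=6  T3=2  T4=17  T5=13  T6=16
Turnaround (C−A): T1=24  T2=6  T3=2  T4=17  T5=13  T6=16
Turnaround times: T1=24, T2=6, T3=2, T4=17, T5=13, T6=16
Average turnaround = (24+6+2+17+13+16) / 6 = 78/6 = 13.00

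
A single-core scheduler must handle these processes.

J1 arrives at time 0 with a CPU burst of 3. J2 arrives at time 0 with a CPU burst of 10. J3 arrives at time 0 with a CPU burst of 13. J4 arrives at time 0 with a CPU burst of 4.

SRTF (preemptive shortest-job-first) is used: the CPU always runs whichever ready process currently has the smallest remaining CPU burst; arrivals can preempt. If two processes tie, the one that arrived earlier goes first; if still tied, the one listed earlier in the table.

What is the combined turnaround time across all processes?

Schedule: | J1 0-3 | J4 3-7 | J2 7-17 | J3 17-30 |
Completion: J1=3  J2=17  J3=30  J4=7
Turnaround (C−A): J1=3  J2=17  J3=30  J4=7
Turnaround = completion − arrival: J1=3, J2=17, J3=30, J4=7
Total turnaround = 3 + 17 + 30 + 7 = 57

57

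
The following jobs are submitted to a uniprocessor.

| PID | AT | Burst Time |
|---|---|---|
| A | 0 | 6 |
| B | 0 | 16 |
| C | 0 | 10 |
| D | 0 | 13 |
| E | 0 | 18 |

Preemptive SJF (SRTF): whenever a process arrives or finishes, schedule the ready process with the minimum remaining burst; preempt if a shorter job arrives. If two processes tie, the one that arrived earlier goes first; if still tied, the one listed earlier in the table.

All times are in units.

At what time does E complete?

Gantt: | A 0-6 | C 6-16 | D 16-29 | B 29-45 | E 45-63 |
Completion: A=6  B=45  C=16  D=29  E=63

63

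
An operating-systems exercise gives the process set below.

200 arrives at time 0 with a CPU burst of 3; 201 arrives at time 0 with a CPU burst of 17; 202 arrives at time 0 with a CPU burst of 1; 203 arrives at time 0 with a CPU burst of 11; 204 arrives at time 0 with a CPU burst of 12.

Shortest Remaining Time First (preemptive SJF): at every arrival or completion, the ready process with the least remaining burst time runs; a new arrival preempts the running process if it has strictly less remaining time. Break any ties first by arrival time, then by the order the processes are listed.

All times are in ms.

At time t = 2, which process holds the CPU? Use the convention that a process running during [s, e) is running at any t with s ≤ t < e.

200

Gantt: | 202 0-1 | 200 1-4 | 203 4-15 | 204 15-27 | 201 27-44 |
Completion: 200=4  201=44  202=1  203=15  204=27
Turnaround (C−A): 200=4  201=44  202=1  203=15  204=27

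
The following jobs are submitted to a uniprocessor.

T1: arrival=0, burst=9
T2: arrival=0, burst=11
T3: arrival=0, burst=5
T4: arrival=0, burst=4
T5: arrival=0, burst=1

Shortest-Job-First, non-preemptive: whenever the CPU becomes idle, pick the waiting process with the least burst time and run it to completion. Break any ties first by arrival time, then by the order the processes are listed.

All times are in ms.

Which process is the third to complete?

Timeline: | T5 0-1 | T4 1-5 | T3 5-10 | T1 10-19 | T2 19-30 |
Completion: T1=19  T2=30  T3=10  T4=5  T5=1
Finish order: T5 → T4 → T3 → T1 → T2

T3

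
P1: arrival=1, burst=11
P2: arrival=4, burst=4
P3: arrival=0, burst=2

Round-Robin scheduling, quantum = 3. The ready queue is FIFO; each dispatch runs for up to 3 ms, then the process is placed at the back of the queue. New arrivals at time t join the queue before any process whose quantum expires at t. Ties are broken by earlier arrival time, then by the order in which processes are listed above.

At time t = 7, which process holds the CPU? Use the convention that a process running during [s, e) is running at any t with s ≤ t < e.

Schedule: | P3 0-2 | P1 2-5 | P2 5-8 | P1 8-11 | P2 11-12 | P1 12-17 |
Completion: P1=17  P2=12  P3=2
Turnaround (C−A): P1=16  P2=8  P3=2

P2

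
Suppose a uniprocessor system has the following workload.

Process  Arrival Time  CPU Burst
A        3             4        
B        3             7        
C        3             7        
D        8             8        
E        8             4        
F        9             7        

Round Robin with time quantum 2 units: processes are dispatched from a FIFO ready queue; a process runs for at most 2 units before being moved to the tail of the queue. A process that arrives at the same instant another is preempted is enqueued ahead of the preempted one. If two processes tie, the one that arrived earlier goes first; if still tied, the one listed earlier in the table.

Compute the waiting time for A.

Timeline: | idle 0-3 | A 3-5 | B 5-7 | C 7-9 | A 9-11 | B 11-13 | D 13-15 | E 15-17 | F 17-19 | C 19-21 | B 21-23 | D 23-25 | E 25-27 | F 27-29 | C 29-31 | B 31-32 | D 32-34 | F 34-36 | C 36-37 | D 37-39 | F 39-40 |
Completion: A=11  B=32  C=37  D=39  E=27  F=40
Turnaround (C−A): A=8  B=29  C=34  D=31  E=19  F=31
Waiting(A) = turnaround − burst = 8 − 4 = 4

4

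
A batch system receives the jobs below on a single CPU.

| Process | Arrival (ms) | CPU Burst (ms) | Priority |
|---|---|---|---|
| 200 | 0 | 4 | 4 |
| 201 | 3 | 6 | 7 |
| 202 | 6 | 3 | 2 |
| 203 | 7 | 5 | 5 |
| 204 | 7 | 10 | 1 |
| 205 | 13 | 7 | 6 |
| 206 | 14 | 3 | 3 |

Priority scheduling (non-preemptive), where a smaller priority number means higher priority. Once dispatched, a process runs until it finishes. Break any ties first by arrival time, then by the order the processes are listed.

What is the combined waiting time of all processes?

Gantt: | 200 0-4 | 201 4-10 | 204 10-20 | 202 20-23 | 206 23-26 | 203 26-31 | 205 31-38 |
Completion: 200=4  201=10  202=23  203=31  204=20  205=38  206=26
Turnaround (C−A): 200=4  201=7  202=17  203=24  204=13  205=25  206=12
Waiting = turnaround − burst: 200=0, 201=1, 202=14, 203=19, 204=3, 205=18, 206=9
Total waiting = 0 + 1 + 14 + 19 + 3 + 18 + 9 = 64

64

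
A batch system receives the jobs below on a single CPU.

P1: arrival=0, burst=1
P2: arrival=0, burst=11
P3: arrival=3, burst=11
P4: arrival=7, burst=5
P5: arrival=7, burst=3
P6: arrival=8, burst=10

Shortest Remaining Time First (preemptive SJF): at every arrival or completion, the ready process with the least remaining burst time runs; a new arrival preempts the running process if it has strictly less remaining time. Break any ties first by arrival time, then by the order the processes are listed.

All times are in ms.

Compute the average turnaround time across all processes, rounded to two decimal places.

15.33

Gantt: | P1 0-1 | P2 1-7 | P5 7-10 | P2 10-15 | P4 15-20 | P6 20-30 | P3 30-41 |
Completion: P1=1  P2=15  P3=41  P4=20  P5=10  P6=30
Turnaround (C−A): P1=1  P2=15  P3=38  P4=13  P5=3  P6=22
Turnaround times: P1=1, P2=15, P3=38, P4=13, P5=3, P6=22
Average turnaround = (1+15+38+13+3+22) / 6 = 92/6 = 15.33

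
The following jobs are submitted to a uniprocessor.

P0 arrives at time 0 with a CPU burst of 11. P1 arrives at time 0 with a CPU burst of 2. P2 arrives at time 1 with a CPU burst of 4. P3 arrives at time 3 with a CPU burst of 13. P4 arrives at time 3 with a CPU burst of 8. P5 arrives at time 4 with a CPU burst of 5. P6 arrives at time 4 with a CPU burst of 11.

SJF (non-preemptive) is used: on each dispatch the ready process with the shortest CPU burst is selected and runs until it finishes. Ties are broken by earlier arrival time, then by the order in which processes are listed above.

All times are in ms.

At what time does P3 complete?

54

Schedule: | P1 0-2 | P2 2-6 | P5 6-11 | P4 11-19 | P0 19-30 | P6 30-41 | P3 41-54 |
Completion: P0=30  P1=2  P2=6  P3=54  P4=19  P5=11  P6=41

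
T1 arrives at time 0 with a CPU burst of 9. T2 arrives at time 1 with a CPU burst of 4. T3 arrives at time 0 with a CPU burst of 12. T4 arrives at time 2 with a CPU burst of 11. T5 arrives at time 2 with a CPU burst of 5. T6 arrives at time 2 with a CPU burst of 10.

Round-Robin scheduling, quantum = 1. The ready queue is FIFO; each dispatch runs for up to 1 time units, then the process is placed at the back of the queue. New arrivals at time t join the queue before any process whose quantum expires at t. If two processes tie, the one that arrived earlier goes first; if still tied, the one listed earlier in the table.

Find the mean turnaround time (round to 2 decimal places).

Timeline: | T1 0-1 | T3 1-2 | T2 2-3 | T1 3-4 | T4 4-5 | T5 5-6 | T6 6-7 | T3 7-8 | T2 8-9 | T1 9-10 | T4 10-11 | T5 11-12 | T6 12-13 | T3 13-14 | T2 14-15 | T1 15-16 | T4 16-17 | T5 17-18 | T6 18-19 | T3 19-20 | T2 20-21 | T1 21-22 | T4 22-23 | T5 23-24 | T6 24-25 | T3 25-26 | T1 26-27 | T4 27-28 | T5 28-29 | T6 29-30 | T3 30-31 | T1 31-32 | T4 32-33 | T6 33-34 | T3 34-35 | T1 35-36 | T4 36-37 | T6 37-38 | T3 38-39 | T1 39-40 | T4 40-41 | T6 41-42 | T3 42-43 | T4 43-44 | T6 44-45 | T3 45-46 | T4 46-47 | T6 47-48 | T3 48-49 | T4 49-50 | T3 50-51 |
Completion: T1=40  T2=21  T3=51  T4=50  T5=29  T6=48
Turnaround times: T1=40, T2=20, T3=51, T4=48, T5=27, T6=46
Average turnaround = (40+20+51+48+27+46) / 6 = 232/6 = 38.67

38.67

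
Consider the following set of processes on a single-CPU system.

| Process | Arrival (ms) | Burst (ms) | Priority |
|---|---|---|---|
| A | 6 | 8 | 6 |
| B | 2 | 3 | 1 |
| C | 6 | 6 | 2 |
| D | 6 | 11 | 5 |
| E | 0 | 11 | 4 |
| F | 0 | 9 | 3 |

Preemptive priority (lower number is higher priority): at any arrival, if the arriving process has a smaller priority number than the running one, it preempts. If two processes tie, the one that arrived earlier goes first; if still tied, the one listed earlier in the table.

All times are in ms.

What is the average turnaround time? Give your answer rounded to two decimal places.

22.00

Gantt: | F 0-2 | B 2-5 | F 5-6 | C 6-12 | F 12-18 | E 18-29 | D 29-40 | A 40-48 |
Completion: A=48  B=5  C=12  D=40  E=29  F=18
Turnaround (C−A): A=42  B=3  C=6  D=34  E=29  F=18
Turnaround times: A=42, B=3, C=6, D=34, E=29, F=18
Average turnaround = (42+3+6+34+29+18) / 6 = 132/6 = 22.00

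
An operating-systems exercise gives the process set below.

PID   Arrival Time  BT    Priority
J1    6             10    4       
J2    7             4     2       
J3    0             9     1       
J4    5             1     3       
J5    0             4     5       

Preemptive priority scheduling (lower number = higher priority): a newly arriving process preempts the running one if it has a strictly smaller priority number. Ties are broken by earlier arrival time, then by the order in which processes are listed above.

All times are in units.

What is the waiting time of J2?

Timeline: | J3 0-9 | J2 9-13 | J4 13-14 | J1 14-24 | J5 24-28 |
Completion: J1=24  J2=13  J3=9  J4=14  J5=28
Turnaround (C−A): J1=18  J2=6  J3=9  J4=9  J5=28
Waiting(J2) = turnaround − burst = 6 − 4 = 2

2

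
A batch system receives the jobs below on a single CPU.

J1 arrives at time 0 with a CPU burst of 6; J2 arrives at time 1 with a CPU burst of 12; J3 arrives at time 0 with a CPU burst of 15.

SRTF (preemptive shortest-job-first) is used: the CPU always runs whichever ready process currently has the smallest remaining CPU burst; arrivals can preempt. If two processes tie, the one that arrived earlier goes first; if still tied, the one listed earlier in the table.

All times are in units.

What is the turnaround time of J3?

Timeline: | J1 0-6 | J2 6-18 | J3 18-33 |
Completion: J1=6  J2=18  J3=33
Turnaround (C−A): J1=6  J2=17  J3=33
Turnaround(J3) = completion − arrival = 33 − 0 = 33

33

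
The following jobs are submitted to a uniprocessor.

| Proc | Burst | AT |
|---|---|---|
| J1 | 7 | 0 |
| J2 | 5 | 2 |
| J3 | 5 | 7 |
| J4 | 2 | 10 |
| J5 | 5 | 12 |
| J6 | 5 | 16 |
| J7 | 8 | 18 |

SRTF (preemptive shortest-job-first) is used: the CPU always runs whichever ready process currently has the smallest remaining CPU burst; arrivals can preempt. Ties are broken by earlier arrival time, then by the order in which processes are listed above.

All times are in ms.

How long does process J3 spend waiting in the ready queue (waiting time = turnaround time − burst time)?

Schedule: | J1 0-7 | J2 7-12 | J4 12-14 | J3 14-19 | J5 19-24 | J6 24-29 | J7 29-37 |
Completion: J1=7  J2=12  J3=19  J4=14  J5=24  J6=29  J7=37
Waiting(J3) = turnaround − burst = 12 − 5 = 7

7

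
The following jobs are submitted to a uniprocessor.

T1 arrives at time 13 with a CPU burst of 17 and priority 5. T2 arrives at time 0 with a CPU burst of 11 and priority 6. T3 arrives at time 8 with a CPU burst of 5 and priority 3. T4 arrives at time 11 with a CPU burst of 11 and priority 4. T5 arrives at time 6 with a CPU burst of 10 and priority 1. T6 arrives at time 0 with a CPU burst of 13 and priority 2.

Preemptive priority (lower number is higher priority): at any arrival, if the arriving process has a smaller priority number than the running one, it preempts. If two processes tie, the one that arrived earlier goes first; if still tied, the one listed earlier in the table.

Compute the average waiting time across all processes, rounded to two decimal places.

Timeline: | T6 0-6 | T5 6-16 | T6 16-23 | T3 23-28 | T4 28-39 | T1 39-56 | T2 56-67 |
Completion: T1=56  T2=67  T3=28  T4=39  T5=16  T6=23
Turnaround (C−A): T1=43  T2=67  T3=20  T4=28  T5=10  T6=23
Waiting times: T1=26, T2=56, T3=15, T4=17, T5=0, T6=10
Average waiting = (26+56+15+17+0+10) / 6 = 124/6 = 20.67

20.67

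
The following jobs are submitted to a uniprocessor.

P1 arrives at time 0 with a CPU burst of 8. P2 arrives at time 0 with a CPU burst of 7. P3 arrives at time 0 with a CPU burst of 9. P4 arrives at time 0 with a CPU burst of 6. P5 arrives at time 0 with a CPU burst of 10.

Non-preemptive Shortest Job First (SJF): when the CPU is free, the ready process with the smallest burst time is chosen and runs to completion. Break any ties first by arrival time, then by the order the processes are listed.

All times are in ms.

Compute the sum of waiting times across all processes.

Schedule: | P4 0-6 | P2 6-13 | P1 13-21 | P3 21-30 | P5 30-40 |
Completion: P1=21  P2=13  P3=30  P4=6  P5=40
Waiting = turnaround − burst: P1=13, P2=6, P3=21, P4=0, P5=30
Total waiting = 13 + 6 + 21 + 0 + 30 = 70

70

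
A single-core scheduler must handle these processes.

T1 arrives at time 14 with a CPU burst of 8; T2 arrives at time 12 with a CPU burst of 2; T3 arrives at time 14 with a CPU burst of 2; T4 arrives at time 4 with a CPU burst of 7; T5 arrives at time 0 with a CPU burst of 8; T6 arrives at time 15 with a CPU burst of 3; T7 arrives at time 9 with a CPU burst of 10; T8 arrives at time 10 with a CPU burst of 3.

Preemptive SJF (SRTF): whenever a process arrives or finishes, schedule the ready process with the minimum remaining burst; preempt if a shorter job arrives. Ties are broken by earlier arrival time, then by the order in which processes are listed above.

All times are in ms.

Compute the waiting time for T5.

0

Gantt: | T5 0-8 | T4 8-10 | T8 10-13 | T2 13-15 | T3 15-17 | T6 17-20 | T4 20-25 | T1 25-33 | T7 33-43 |
Completion: T1=33  T2=15  T3=17  T4=25  T5=8  T6=20  T7=43  T8=13
Turnaround (C−A): T1=19  T2=3  T3=3  T4=21  T5=8  T6=5  T7=34  T8=3
Waiting(T5) = turnaround − burst = 8 − 8 = 0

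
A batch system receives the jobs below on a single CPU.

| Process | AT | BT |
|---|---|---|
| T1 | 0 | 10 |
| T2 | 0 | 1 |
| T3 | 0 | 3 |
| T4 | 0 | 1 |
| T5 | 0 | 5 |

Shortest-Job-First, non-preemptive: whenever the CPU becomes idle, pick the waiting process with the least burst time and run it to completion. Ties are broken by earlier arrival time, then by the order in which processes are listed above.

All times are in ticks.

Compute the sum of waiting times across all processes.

Timeline: | T2 0-1 | T4 1-2 | T3 2-5 | T5 5-10 | T1 10-20 |
Completion: T1=20  T2=1  T3=5  T4=2  T5=10
Turnaround (C−A): T1=20  T2=1  T3=5  T4=2  T5=10
Waiting = turnaround − burst: T1=10, T2=0, T3=2, T4=1, T5=5
Total waiting = 10 + 0 + 2 + 1 + 5 = 18

18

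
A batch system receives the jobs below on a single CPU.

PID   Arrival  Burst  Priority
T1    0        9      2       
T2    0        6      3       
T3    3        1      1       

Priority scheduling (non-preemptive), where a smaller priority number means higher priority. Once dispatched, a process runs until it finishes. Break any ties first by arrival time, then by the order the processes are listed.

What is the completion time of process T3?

10

Schedule: | T1 0-9 | T3 9-10 | T2 10-16 |
Completion: T1=9  T2=16  T3=10
Turnaround (C−A): T1=9  T2=16  T3=7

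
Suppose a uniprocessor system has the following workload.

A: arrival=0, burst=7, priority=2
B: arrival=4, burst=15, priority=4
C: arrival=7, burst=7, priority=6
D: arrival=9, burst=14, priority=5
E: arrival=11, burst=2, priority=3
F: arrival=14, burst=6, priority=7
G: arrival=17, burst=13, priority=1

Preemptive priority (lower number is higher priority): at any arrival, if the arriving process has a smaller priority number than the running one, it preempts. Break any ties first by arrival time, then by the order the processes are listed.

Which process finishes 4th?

B

Timeline: | A 0-7 | B 7-11 | E 11-13 | B 13-17 | G 17-30 | B 30-37 | D 37-51 | C 51-58 | F 58-64 |
Completion: A=7  B=37  C=58  D=51  E=13  F=64  G=30
Turnaround (C−A): A=7  B=33  C=51  D=42  E=2  F=50  G=13
Finish order: A → E → G → B → D → C → F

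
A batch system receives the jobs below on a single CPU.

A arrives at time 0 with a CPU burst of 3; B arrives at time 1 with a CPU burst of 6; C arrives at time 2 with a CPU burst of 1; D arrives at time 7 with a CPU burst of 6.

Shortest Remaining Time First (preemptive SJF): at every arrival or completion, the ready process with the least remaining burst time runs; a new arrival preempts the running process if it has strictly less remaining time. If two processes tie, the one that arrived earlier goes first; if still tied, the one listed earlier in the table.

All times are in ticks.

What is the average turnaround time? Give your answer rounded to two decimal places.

Schedule: | A 0-3 | C 3-4 | B 4-10 | D 10-16 |
Completion: A=3  B=10  C=4  D=16
Turnaround times: A=3, B=9, C=2, D=9
Average turnaround = (3+9+2+9) / 4 = 23/4 = 5.75

5.75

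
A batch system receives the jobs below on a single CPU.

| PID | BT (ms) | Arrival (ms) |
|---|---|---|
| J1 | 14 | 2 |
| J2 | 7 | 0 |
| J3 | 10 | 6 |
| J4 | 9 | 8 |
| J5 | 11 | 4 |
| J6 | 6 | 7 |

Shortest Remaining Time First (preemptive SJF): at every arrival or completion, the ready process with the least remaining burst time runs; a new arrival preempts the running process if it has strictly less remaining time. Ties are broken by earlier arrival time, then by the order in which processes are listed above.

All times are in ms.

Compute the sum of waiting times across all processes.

90

Schedule: | J2 0-7 | J6 7-13 | J4 13-22 | J3 22-32 | J5 32-43 | J1 43-57 |
Completion: J1=57  J2=7  J3=32  J4=22  J5=43  J6=13
Waiting = turnaround − burst: J1=41, J2=0, J3=16, J4=5, J5=28, J6=0
Total waiting = 41 + 0 + 16 + 5 + 28 + 0 = 90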